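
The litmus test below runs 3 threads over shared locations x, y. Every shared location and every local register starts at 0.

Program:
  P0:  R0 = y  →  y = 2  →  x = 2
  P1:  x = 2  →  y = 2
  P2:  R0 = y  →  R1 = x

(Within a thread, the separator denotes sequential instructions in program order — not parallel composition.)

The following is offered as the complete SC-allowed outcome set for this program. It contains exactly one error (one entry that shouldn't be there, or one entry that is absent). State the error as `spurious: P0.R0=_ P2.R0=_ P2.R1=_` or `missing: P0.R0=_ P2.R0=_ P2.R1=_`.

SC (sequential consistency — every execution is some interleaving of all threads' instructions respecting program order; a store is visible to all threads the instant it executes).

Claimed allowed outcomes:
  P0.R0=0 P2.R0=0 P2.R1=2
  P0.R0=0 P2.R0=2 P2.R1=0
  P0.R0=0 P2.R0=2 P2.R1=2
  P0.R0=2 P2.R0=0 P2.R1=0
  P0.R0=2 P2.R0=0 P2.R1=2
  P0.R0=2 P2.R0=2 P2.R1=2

outcome vector order: (P0.R0,P2.R0,P2.R1)
SC: 7 outcomes — {<0 0 0>, <0 0 2>, <0 2 0>, <0 2 2>, <2 0 0>, <2 0 2>, <2 2 2>}
SC∖claimed = {<0 0 0>}

missing: P0.R0=0 P2.R0=0 P2.R1=0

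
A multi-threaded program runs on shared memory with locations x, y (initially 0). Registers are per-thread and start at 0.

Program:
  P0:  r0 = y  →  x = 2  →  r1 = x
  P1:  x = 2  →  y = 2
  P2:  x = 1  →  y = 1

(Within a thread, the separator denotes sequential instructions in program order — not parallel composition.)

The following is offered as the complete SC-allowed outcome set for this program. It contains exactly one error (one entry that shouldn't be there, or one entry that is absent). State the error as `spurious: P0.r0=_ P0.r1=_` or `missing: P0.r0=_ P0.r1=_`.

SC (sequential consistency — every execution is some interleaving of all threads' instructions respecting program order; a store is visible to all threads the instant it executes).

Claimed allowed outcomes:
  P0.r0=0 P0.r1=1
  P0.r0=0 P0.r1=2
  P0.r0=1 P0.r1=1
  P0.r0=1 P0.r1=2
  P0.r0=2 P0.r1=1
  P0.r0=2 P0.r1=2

spurious: P0.r0=1 P0.r1=1

outcome vector order: (P0.r0,P0.r1)
SC (5): <0 1> <0 2> <1 2> <2 1> <2 2>
claimed∖SC = {<1 1>}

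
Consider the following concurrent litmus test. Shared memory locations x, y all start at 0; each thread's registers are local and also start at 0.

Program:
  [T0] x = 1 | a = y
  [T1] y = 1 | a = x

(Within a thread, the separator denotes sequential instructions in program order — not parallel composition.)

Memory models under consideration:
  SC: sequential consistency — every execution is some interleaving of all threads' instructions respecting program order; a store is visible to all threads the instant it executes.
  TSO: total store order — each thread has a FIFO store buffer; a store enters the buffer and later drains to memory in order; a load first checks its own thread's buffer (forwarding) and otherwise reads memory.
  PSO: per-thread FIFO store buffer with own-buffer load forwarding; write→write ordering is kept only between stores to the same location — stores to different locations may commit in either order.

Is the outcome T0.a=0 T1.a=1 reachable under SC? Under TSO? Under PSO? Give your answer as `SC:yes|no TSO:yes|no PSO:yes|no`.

SC:yes TSO:yes PSO:yes

outcome vector order: (T0.a,T1.a)
[SC] allowed = {0/1, 1/0, 1/1}
[TSO] allowed = {0/0, 0/1, 1/0, 1/1}
[PSO] allowed = {0/0, 0/1, 1/0, 1/1}
target 0/1 ∈ {SC,TSO,PSO}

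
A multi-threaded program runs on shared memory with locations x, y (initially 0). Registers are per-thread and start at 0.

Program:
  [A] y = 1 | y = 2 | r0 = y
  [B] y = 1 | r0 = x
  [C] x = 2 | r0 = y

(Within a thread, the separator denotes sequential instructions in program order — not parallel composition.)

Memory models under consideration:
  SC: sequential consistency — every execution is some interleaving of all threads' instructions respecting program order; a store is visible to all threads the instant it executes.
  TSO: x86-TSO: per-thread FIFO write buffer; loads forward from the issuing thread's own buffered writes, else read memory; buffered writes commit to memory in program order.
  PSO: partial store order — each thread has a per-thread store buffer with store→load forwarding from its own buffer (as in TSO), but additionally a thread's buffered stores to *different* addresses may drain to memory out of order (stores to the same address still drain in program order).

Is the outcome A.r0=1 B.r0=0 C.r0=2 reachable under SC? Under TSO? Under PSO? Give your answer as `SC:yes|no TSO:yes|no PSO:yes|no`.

SC:no TSO:yes PSO:yes

outcome vector order: (A.r0,B.r0,C.r0)
SC (9): <1 0 1>; <1 2 0>; <1 2 1>; <1 2 2>; <2 0 1>; <2 0 2>; <2 2 0>; <2 2 1>; <2 2 2>
TSO (12): <1 0 0>; <1 0 1>; <1 0 2>; <1 2 0>; <1 2 1>; <1 2 2>; <2 0 0>; <2 0 1>; <2 0 2>; <2 2 0>; <2 2 1>; <2 2 2>
PSO (12): <1 0 0>; <1 0 1>; <1 0 2>; <1 2 0>; <1 2 1>; <1 2 2>; <2 0 0>; <2 0 1>; <2 0 2>; <2 2 0>; <2 2 1>; <2 2 2>
target <1 0 2> ∈ {TSO,PSO}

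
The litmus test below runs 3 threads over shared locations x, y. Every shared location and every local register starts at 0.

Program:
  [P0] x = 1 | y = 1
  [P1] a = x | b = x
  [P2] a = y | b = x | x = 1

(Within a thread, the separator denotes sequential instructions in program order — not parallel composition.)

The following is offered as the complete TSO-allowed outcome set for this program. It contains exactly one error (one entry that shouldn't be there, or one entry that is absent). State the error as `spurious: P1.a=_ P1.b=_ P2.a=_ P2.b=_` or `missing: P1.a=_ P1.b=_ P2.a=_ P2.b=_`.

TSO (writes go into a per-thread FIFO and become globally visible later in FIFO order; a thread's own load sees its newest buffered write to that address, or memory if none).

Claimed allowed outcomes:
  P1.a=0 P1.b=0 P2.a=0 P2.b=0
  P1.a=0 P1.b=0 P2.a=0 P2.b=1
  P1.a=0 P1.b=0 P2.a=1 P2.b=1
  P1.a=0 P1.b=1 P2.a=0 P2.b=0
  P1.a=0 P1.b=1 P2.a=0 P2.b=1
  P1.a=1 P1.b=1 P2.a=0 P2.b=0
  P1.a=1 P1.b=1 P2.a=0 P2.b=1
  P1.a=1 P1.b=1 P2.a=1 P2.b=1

missing: P1.a=0 P1.b=1 P2.a=1 P2.b=1

outcome vector order: (P1.a,P1.b,P2.a,P2.b)
under TSO → <0 0 0 0>; <0 0 0 1>; <0 0 1 1>; <0 1 0 0>; <0 1 0 1>; <0 1 1 1>; <1 1 0 0>; <1 1 0 1>; <1 1 1 1>
TSO∖claimed = {<0 1 1 1>}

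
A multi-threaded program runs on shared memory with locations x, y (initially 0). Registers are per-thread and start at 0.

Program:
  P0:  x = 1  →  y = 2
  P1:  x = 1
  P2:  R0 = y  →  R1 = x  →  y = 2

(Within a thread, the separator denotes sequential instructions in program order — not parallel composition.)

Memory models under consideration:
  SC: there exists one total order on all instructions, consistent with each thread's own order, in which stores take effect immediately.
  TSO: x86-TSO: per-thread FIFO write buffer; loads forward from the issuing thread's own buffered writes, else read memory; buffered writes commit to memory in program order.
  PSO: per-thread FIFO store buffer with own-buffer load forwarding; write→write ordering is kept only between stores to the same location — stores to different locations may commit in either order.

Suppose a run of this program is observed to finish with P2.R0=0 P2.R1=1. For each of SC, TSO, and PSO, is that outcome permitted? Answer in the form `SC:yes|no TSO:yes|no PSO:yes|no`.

SC:yes TSO:yes PSO:yes

outcome vector order: (P2.R0,P2.R1)
SC (3): (0,0), (0,1), (2,1)
TSO (3): (0,0), (0,1), (2,1)
PSO (4): (0,0), (0,1), (2,0), (2,1)
target (0,1) ∈ {SC,TSO,PSO}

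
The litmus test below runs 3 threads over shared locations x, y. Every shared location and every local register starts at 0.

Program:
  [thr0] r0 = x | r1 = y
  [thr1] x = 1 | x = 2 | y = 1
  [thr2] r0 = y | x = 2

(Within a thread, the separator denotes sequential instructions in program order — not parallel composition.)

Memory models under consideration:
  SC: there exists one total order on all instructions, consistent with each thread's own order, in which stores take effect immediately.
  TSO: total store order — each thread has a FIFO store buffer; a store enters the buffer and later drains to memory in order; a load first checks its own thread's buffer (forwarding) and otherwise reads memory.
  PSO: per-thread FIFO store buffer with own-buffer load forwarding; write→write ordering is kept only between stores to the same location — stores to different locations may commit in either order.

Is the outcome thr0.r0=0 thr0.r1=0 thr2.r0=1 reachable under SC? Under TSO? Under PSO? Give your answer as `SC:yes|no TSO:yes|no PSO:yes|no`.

SC:yes TSO:yes PSO:yes

outcome vector order: (thr0.r0,thr0.r1,thr2.r0)
SC: 12 outcomes — {<0 0 0>; <0 0 1>; <0 1 0>; <0 1 1>; <1 0 0>; <1 0 1>; <1 1 0>; <1 1 1>; <2 0 0>; <2 0 1>; <2 1 0>; <2 1 1>}
TSO: 12 outcomes — {<0 0 0>; <0 0 1>; <0 1 0>; <0 1 1>; <1 0 0>; <1 0 1>; <1 1 0>; <1 1 1>; <2 0 0>; <2 0 1>; <2 1 0>; <2 1 1>}
PSO: 12 outcomes — {<0 0 0>; <0 0 1>; <0 1 0>; <0 1 1>; <1 0 0>; <1 0 1>; <1 1 0>; <1 1 1>; <2 0 0>; <2 0 1>; <2 1 0>; <2 1 1>}
target <0 0 1> ∈ {SC,TSO,PSO}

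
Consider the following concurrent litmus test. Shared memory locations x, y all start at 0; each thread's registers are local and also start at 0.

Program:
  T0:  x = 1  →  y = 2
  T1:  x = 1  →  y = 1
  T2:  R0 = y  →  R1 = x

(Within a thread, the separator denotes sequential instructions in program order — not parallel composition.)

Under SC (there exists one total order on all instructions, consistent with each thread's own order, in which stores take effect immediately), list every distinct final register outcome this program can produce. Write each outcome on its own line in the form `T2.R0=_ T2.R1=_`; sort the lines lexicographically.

outcome vector order: (T2.R0,T2.R1)
|SC outcomes| = 4

T2.R0=0 T2.R1=0
T2.R0=0 T2.R1=1
T2.R0=1 T2.R1=1
T2.R0=2 T2.R1=1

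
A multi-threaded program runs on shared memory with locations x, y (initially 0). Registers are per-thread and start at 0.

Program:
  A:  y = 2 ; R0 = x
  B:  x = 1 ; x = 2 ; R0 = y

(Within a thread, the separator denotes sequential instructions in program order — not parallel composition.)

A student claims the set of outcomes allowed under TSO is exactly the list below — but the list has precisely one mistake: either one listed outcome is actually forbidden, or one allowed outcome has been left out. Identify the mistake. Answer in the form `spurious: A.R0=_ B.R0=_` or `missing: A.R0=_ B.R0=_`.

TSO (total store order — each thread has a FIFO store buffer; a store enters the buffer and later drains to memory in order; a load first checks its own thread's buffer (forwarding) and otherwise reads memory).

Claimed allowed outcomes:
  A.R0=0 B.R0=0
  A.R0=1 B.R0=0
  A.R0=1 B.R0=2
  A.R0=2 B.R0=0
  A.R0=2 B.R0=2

missing: A.R0=0 B.R0=2

outcome vector order: (A.R0,B.R0)
TSO: 6 outcomes — {0/0, 0/2, 1/0, 1/2, 2/0, 2/2}
TSO∖claimed = {0/2}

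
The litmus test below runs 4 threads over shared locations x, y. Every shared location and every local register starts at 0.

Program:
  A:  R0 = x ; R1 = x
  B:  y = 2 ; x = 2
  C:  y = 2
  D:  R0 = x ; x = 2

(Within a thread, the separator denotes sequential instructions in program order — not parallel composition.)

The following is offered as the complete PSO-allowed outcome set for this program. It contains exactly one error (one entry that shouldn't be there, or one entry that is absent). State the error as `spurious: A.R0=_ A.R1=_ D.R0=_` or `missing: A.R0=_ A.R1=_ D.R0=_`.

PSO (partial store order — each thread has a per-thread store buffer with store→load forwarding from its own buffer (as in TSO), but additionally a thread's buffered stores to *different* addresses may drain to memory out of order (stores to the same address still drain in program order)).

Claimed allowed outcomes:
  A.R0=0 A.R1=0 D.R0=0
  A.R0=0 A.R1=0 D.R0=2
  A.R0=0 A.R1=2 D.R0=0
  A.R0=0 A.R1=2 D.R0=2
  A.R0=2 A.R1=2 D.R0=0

outcome vector order: (A.R0,A.R1,D.R0)
PSO: 6 outcomes — {(0,0,0); (0,0,2); (0,2,0); (0,2,2); (2,2,0); (2,2,2)}
PSO∖claimed = {(2,2,2)}

missing: A.R0=2 A.R1=2 D.R0=2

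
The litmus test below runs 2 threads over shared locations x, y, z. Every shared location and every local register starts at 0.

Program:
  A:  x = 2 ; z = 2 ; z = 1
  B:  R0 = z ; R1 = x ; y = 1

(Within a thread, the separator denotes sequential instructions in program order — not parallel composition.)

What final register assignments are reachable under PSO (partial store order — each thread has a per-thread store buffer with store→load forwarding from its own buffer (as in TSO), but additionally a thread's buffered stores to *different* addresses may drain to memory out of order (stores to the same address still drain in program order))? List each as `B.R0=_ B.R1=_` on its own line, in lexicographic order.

B.R0=0 B.R1=0
B.R0=0 B.R1=2
B.R0=1 B.R1=0
B.R0=1 B.R1=2
B.R0=2 B.R1=0
B.R0=2 B.R1=2

outcome vector order: (B.R0,B.R1)
|PSO outcomes| = 6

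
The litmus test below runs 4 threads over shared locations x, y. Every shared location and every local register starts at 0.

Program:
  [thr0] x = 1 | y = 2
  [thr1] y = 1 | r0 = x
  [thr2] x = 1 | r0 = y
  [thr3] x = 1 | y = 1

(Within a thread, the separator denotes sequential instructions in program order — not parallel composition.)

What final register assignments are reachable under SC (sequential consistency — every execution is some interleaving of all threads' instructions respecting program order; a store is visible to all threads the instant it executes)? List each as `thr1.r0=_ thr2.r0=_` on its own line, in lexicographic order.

thr1.r0=0 thr2.r0=1
thr1.r0=0 thr2.r0=2
thr1.r0=1 thr2.r0=0
thr1.r0=1 thr2.r0=1
thr1.r0=1 thr2.r0=2

outcome vector order: (thr1.r0,thr2.r0)
|SC outcomes| = 5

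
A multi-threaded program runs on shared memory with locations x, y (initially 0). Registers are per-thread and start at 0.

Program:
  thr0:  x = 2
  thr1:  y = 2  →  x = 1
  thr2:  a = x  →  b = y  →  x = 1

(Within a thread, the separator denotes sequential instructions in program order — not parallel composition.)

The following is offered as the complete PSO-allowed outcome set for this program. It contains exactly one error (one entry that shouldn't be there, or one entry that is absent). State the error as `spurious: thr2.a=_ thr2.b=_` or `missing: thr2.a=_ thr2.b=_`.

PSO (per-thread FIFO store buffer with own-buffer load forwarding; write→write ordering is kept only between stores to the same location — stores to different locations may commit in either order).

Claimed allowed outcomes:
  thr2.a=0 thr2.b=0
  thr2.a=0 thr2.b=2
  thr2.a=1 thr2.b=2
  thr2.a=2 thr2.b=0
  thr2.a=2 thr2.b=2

outcome vector order: (thr2.a,thr2.b)
PSO (6): <0 0>; <0 2>; <1 0>; <1 2>; <2 0>; <2 2>
PSO∖claimed = {<1 0>}

missing: thr2.a=1 thr2.b=0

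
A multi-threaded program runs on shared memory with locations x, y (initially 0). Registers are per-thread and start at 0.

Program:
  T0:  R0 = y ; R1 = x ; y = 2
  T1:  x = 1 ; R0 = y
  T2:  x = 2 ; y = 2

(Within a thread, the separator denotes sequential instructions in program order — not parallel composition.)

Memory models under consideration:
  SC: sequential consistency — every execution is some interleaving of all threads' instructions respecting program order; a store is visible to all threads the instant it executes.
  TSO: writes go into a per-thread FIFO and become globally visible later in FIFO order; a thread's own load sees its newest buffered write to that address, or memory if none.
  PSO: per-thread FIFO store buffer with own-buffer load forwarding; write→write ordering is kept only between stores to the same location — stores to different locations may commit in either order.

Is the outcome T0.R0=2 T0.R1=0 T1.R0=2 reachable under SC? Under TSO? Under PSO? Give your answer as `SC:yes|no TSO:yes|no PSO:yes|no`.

SC:no TSO:no PSO:yes

outcome vector order: (T0.R0,T0.R1,T1.R0)
[SC] allowed = {000 002 010 012 020 022 210 212 220 222}
[TSO] allowed = {000 002 010 012 020 022 210 212 220 222}
[PSO] allowed = {000 002 010 012 020 022 200 202 210 212 220 222}
target 202 ∈ {PSO}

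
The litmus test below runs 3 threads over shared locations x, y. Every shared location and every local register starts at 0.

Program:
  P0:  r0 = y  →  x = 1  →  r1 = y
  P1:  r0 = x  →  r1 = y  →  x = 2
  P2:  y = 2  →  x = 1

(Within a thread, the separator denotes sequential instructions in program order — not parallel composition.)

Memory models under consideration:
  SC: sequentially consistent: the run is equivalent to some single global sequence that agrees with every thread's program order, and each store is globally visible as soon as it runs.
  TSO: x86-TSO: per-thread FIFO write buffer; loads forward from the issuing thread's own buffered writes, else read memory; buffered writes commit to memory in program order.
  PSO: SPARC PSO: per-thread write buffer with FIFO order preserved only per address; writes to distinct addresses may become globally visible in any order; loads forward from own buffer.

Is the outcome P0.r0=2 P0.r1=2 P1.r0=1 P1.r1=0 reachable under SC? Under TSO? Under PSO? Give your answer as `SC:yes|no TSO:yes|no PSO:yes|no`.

outcome vector order: (P0.r0,P0.r1,P1.r0,P1.r1)
[SC] allowed = {0000 0002 0010 0012 0200 0202 0210 0212 2200 2202 2212}
[TSO] allowed = {0000 0002 0010 0012 0200 0202 0210 0212 2200 2202 2212}
[PSO] allowed = {0000 0002 0010 0012 0200 0202 0210 0212 2200 2202 2210 2212}
target 2210 ∈ {PSO}

SC:no TSO:no PSO:yes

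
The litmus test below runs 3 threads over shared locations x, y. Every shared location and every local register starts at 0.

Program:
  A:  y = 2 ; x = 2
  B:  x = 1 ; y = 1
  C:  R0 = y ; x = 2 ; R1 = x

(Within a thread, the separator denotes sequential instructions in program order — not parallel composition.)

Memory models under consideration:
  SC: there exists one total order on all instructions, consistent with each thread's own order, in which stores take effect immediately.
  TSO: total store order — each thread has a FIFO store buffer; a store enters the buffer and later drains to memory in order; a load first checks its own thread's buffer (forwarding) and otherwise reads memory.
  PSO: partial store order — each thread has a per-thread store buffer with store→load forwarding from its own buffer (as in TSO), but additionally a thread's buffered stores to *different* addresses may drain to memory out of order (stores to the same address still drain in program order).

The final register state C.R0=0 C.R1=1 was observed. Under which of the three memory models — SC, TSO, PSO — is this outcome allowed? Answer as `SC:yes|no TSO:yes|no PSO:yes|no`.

SC:yes TSO:yes PSO:yes

outcome vector order: (C.R0,C.R1)
SC (5): <0 1>; <0 2>; <1 2>; <2 1>; <2 2>
TSO (5): <0 1>; <0 2>; <1 2>; <2 1>; <2 2>
PSO (6): <0 1>; <0 2>; <1 1>; <1 2>; <2 1>; <2 2>
target <0 1> ∈ {SC,TSO,PSO}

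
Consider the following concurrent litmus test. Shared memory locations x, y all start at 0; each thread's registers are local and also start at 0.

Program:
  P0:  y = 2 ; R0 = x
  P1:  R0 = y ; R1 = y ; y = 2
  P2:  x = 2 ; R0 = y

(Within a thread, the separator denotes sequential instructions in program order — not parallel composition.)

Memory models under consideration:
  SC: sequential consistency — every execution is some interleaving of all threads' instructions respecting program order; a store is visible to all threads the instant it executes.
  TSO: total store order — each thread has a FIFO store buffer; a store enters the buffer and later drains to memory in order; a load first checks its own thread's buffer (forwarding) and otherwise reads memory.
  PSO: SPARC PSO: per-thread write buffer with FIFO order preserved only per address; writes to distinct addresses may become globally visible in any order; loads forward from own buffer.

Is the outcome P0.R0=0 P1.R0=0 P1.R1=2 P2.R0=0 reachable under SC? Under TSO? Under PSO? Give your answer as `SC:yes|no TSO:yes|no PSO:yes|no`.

outcome vector order: (P0.R0,P1.R0,P1.R1,P2.R0)
[SC] allowed = {<0 0 0 2>; <0 0 2 2>; <0 2 2 2>; <2 0 0 0>; <2 0 0 2>; <2 0 2 0>; <2 0 2 2>; <2 2 2 0>; <2 2 2 2>}
[TSO] allowed = {<0 0 0 0>; <0 0 0 2>; <0 0 2 0>; <0 0 2 2>; <0 2 2 0>; <0 2 2 2>; <2 0 0 0>; <2 0 0 2>; <2 0 2 0>; <2 0 2 2>; <2 2 2 0>; <2 2 2 2>}
[PSO] allowed = {<0 0 0 0>; <0 0 0 2>; <0 0 2 0>; <0 0 2 2>; <0 2 2 0>; <0 2 2 2>; <2 0 0 0>; <2 0 0 2>; <2 0 2 0>; <2 0 2 2>; <2 2 2 0>; <2 2 2 2>}
target <0 0 2 0> ∈ {TSO,PSO}

SC:no TSO:yes PSO:yes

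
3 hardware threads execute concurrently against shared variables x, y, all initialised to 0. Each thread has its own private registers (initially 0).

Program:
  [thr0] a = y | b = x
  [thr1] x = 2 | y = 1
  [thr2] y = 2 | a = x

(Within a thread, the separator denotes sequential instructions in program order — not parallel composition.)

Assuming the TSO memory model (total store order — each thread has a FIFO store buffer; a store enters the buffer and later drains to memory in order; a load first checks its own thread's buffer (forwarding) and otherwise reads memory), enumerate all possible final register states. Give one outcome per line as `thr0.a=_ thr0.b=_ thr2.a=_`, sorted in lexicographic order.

thr0.a=0 thr0.b=0 thr2.a=0
thr0.a=0 thr0.b=0 thr2.a=2
thr0.a=0 thr0.b=2 thr2.a=0
thr0.a=0 thr0.b=2 thr2.a=2
thr0.a=1 thr0.b=2 thr2.a=0
thr0.a=1 thr0.b=2 thr2.a=2
thr0.a=2 thr0.b=0 thr2.a=0
thr0.a=2 thr0.b=0 thr2.a=2
thr0.a=2 thr0.b=2 thr2.a=0
thr0.a=2 thr0.b=2 thr2.a=2

outcome vector order: (thr0.a,thr0.b,thr2.a)
|TSO outcomes| = 10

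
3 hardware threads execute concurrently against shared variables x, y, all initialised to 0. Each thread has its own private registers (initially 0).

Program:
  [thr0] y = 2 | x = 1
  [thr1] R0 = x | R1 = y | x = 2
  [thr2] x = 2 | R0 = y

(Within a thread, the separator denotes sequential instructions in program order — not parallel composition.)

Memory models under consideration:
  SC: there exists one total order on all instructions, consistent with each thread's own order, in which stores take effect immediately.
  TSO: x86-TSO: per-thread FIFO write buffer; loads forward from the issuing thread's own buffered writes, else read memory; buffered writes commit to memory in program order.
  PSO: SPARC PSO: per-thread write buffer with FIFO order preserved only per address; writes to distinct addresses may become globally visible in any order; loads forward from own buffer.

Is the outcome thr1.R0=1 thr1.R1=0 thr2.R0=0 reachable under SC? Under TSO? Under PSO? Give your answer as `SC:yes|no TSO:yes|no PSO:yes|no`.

SC:no TSO:no PSO:yes

outcome vector order: (thr1.R0,thr1.R1,thr2.R0)
under SC → 0/0/0, 0/0/2, 0/2/0, 0/2/2, 1/2/0, 1/2/2, 2/0/0, 2/0/2, 2/2/0, 2/2/2
under TSO → 0/0/0, 0/0/2, 0/2/0, 0/2/2, 1/2/0, 1/2/2, 2/0/0, 2/0/2, 2/2/0, 2/2/2
under PSO → 0/0/0, 0/0/2, 0/2/0, 0/2/2, 1/0/0, 1/0/2, 1/2/0, 1/2/2, 2/0/0, 2/0/2, 2/2/0, 2/2/2
target 1/0/0 ∈ {PSO}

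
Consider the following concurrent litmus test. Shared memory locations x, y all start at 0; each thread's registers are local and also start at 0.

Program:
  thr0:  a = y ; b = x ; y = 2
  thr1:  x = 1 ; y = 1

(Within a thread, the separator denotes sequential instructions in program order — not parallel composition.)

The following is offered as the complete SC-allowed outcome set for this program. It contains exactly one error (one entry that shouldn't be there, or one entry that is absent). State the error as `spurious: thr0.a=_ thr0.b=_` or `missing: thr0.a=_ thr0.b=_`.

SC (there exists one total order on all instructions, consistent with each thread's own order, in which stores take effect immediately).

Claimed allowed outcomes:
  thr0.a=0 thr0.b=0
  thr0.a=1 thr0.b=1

missing: thr0.a=0 thr0.b=1

outcome vector order: (thr0.a,thr0.b)
SC (3): (0,0) (0,1) (1,1)
SC∖claimed = {(0,1)}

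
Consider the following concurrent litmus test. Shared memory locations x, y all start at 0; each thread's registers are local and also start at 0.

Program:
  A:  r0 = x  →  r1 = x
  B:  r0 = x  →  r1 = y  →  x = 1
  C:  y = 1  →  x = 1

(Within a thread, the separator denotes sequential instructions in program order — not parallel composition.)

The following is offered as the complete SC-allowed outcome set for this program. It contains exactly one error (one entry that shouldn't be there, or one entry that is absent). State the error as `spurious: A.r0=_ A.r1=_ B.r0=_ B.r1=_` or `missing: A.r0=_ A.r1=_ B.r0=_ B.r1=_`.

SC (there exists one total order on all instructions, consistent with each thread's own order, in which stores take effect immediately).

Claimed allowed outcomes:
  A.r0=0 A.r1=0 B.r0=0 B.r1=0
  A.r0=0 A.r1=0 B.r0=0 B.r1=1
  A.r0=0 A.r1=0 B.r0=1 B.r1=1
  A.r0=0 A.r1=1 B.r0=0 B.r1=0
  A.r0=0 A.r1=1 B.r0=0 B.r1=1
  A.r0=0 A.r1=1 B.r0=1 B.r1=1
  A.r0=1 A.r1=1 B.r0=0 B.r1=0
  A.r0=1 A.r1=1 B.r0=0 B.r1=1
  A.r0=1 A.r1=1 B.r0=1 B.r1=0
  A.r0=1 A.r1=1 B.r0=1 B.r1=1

spurious: A.r0=1 A.r1=1 B.r0=1 B.r1=0

outcome vector order: (A.r0,A.r1,B.r0,B.r1)
SC (9): 0/0/0/0 0/0/0/1 0/0/1/1 0/1/0/0 0/1/0/1 0/1/1/1 1/1/0/0 1/1/0/1 1/1/1/1
claimed∖SC = {1/1/1/0}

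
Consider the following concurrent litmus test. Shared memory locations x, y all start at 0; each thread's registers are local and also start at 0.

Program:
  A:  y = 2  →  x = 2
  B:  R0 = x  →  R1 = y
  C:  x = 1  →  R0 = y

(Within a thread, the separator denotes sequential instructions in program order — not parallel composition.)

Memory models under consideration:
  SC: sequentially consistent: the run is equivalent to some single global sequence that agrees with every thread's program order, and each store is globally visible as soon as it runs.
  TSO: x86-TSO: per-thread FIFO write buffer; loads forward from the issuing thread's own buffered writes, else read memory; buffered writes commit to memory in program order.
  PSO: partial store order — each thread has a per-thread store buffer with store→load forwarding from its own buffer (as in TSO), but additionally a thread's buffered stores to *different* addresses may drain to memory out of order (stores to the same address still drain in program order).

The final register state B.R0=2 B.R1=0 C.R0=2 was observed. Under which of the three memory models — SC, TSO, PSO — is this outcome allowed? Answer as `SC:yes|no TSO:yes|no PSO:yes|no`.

SC:no TSO:no PSO:yes

outcome vector order: (B.R0,B.R1,C.R0)
SC: 10 outcomes — {<0 0 0> <0 0 2> <0 2 0> <0 2 2> <1 0 0> <1 0 2> <1 2 0> <1 2 2> <2 2 0> <2 2 2>}
TSO: 10 outcomes — {<0 0 0> <0 0 2> <0 2 0> <0 2 2> <1 0 0> <1 0 2> <1 2 0> <1 2 2> <2 2 0> <2 2 2>}
PSO: 12 outcomes — {<0 0 0> <0 0 2> <0 2 0> <0 2 2> <1 0 0> <1 0 2> <1 2 0> <1 2 2> <2 0 0> <2 0 2> <2 2 0> <2 2 2>}
target <2 0 2> ∈ {PSO}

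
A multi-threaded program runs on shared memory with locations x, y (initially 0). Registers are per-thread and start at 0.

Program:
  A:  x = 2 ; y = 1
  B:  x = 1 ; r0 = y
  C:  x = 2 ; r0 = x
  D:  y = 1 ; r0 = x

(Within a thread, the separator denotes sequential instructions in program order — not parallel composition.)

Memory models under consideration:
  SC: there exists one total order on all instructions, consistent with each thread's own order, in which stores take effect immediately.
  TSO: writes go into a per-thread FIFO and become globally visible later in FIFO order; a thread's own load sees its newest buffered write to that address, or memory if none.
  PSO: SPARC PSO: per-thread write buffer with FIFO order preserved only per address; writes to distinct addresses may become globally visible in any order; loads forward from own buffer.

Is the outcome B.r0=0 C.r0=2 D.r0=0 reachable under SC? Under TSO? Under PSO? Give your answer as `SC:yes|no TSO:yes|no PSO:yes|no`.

SC:no TSO:yes PSO:yes

outcome vector order: (B.r0,C.r0,D.r0)
under SC → (0,1,1) (0,1,2) (0,2,1) (0,2,2) (1,1,0) (1,1,1) (1,1,2) (1,2,0) (1,2,1) (1,2,2)
under TSO → (0,1,0) (0,1,1) (0,1,2) (0,2,0) (0,2,1) (0,2,2) (1,1,0) (1,1,1) (1,1,2) (1,2,0) (1,2,1) (1,2,2)
under PSO → (0,1,0) (0,1,1) (0,1,2) (0,2,0) (0,2,1) (0,2,2) (1,1,0) (1,1,1) (1,1,2) (1,2,0) (1,2,1) (1,2,2)
target (0,2,0) ∈ {TSO,PSO}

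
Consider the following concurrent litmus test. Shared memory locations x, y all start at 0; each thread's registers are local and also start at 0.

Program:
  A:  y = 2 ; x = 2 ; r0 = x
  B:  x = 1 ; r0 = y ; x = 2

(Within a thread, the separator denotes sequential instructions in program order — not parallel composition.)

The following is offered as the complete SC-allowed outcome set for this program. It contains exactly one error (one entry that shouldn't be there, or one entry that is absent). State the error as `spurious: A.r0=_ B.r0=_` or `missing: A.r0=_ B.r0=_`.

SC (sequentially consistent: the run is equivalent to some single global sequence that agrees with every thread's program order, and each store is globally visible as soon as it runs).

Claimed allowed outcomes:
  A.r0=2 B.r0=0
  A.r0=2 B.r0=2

outcome vector order: (A.r0,B.r0)
SC: 3 outcomes — {(1,2) (2,0) (2,2)}
SC∖claimed = {(1,2)}

missing: A.r0=1 B.r0=2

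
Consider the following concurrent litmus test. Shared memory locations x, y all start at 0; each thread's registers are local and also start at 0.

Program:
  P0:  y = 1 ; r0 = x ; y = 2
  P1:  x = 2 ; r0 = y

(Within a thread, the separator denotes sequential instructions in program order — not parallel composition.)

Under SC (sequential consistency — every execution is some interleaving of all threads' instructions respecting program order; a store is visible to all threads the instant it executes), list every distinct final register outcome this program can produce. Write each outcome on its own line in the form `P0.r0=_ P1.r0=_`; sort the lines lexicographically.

P0.r0=0 P1.r0=1
P0.r0=0 P1.r0=2
P0.r0=2 P1.r0=0
P0.r0=2 P1.r0=1
P0.r0=2 P1.r0=2

outcome vector order: (P0.r0,P1.r0)
|SC outcomes| = 5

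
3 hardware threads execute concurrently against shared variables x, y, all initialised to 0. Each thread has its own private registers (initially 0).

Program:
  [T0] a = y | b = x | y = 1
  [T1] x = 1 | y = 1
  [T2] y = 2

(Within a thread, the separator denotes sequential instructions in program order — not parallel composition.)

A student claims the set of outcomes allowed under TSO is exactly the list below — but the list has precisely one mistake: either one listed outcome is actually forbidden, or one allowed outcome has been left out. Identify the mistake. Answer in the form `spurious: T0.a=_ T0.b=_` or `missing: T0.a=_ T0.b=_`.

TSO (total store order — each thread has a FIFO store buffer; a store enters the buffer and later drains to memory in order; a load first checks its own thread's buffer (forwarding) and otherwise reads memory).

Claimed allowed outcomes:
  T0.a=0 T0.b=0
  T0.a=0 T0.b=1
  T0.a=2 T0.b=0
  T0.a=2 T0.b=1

outcome vector order: (T0.a,T0.b)
[TSO] allowed = {0/0, 0/1, 1/1, 2/0, 2/1}
TSO∖claimed = {1/1}

missing: T0.a=1 T0.b=1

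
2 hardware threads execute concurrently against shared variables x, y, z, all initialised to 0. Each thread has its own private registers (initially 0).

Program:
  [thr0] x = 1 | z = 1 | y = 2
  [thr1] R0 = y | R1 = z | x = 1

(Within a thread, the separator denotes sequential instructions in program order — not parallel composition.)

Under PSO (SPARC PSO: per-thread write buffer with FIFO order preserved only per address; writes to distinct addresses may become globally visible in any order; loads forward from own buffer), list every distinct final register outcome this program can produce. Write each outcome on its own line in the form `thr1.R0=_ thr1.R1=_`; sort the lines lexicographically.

outcome vector order: (thr1.R0,thr1.R1)
|PSO outcomes| = 4

thr1.R0=0 thr1.R1=0
thr1.R0=0 thr1.R1=1
thr1.R0=2 thr1.R1=0
thr1.R0=2 thr1.R1=1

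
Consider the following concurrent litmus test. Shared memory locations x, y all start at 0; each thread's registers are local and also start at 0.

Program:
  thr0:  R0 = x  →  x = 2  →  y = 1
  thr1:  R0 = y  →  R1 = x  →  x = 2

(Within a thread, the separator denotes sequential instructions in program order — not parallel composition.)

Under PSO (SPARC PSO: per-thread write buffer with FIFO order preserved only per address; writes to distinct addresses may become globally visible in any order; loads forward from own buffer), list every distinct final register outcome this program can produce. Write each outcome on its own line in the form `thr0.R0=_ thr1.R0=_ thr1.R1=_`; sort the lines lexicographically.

outcome vector order: (thr0.R0,thr1.R0,thr1.R1)
|PSO outcomes| = 5

thr0.R0=0 thr1.R0=0 thr1.R1=0
thr0.R0=0 thr1.R0=0 thr1.R1=2
thr0.R0=0 thr1.R0=1 thr1.R1=0
thr0.R0=0 thr1.R0=1 thr1.R1=2
thr0.R0=2 thr1.R0=0 thr1.R1=0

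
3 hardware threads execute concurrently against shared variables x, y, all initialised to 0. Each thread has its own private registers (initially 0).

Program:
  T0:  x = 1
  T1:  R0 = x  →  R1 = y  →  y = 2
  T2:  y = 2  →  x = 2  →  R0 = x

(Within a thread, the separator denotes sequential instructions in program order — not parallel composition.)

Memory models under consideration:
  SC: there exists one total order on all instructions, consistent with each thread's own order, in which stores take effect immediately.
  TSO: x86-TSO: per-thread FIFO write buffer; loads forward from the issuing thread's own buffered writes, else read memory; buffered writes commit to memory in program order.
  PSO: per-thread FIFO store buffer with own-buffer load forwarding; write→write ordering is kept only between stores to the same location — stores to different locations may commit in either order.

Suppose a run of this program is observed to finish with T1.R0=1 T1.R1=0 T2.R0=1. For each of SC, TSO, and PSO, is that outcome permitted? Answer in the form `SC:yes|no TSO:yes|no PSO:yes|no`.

outcome vector order: (T1.R0,T1.R1,T2.R0)
SC: 9 outcomes — {<0 0 1>; <0 0 2>; <0 2 1>; <0 2 2>; <1 0 2>; <1 2 1>; <1 2 2>; <2 2 1>; <2 2 2>}
TSO: 9 outcomes — {<0 0 1>; <0 0 2>; <0 2 1>; <0 2 2>; <1 0 2>; <1 2 1>; <1 2 2>; <2 2 1>; <2 2 2>}
PSO: 12 outcomes — {<0 0 1>; <0 0 2>; <0 2 1>; <0 2 2>; <1 0 1>; <1 0 2>; <1 2 1>; <1 2 2>; <2 0 1>; <2 0 2>; <2 2 1>; <2 2 2>}
target <1 0 1> ∈ {PSO}

SC:no TSO:no PSO:yes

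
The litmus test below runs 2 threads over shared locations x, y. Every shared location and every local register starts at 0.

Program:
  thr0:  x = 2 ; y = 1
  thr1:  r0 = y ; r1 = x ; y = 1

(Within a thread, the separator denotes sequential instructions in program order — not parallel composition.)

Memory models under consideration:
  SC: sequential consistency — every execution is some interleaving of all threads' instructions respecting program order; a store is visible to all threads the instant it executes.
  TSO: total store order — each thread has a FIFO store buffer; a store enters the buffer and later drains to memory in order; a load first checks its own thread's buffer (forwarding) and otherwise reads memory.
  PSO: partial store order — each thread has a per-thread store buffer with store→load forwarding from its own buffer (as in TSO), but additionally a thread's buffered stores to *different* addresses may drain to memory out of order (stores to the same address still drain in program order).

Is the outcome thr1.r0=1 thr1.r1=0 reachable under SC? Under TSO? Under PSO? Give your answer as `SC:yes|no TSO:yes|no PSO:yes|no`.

SC:no TSO:no PSO:yes

outcome vector order: (thr1.r0,thr1.r1)
SC: 3 outcomes — {00; 02; 12}
TSO: 3 outcomes — {00; 02; 12}
PSO: 4 outcomes — {00; 02; 10; 12}
target 10 ∈ {PSO}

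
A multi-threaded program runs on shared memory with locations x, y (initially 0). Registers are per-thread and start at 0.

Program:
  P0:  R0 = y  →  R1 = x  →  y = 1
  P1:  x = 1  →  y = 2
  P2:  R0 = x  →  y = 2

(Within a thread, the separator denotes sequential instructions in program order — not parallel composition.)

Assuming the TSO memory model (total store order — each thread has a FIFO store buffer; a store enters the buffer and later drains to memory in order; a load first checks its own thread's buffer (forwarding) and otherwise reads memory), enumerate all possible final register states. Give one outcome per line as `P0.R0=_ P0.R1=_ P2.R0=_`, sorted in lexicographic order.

P0.R0=0 P0.R1=0 P2.R0=0
P0.R0=0 P0.R1=0 P2.R0=1
P0.R0=0 P0.R1=1 P2.R0=0
P0.R0=0 P0.R1=1 P2.R0=1
P0.R0=2 P0.R1=0 P2.R0=0
P0.R0=2 P0.R1=1 P2.R0=0
P0.R0=2 P0.R1=1 P2.R0=1

outcome vector order: (P0.R0,P0.R1,P2.R0)
|TSO outcomes| = 7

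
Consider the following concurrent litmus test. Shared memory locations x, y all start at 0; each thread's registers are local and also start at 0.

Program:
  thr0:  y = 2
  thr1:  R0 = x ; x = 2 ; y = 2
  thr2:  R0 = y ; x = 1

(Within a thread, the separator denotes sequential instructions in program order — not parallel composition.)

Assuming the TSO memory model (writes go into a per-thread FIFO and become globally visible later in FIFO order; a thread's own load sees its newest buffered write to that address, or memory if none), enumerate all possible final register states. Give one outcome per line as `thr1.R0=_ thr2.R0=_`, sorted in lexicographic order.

thr1.R0=0 thr2.R0=0
thr1.R0=0 thr2.R0=2
thr1.R0=1 thr2.R0=0
thr1.R0=1 thr2.R0=2

outcome vector order: (thr1.R0,thr2.R0)
|TSO outcomes| = 4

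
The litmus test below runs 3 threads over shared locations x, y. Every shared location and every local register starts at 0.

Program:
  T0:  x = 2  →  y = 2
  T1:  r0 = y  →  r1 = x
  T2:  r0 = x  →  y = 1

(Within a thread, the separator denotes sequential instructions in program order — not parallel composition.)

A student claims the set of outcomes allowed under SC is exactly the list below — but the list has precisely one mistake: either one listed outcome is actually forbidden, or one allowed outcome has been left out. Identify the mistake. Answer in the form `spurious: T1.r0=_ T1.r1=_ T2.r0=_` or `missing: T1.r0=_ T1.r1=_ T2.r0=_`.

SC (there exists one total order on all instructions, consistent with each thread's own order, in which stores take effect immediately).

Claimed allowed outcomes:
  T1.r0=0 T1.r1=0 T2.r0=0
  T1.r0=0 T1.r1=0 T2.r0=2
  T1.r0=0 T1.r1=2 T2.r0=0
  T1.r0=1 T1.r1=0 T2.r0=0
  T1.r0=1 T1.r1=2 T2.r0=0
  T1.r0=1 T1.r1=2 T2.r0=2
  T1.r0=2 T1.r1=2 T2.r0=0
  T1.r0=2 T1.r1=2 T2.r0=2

outcome vector order: (T1.r0,T1.r1,T2.r0)
under SC → <0 0 0>, <0 0 2>, <0 2 0>, <0 2 2>, <1 0 0>, <1 2 0>, <1 2 2>, <2 2 0>, <2 2 2>
SC∖claimed = {<0 2 2>}

missing: T1.r0=0 T1.r1=2 T2.r0=2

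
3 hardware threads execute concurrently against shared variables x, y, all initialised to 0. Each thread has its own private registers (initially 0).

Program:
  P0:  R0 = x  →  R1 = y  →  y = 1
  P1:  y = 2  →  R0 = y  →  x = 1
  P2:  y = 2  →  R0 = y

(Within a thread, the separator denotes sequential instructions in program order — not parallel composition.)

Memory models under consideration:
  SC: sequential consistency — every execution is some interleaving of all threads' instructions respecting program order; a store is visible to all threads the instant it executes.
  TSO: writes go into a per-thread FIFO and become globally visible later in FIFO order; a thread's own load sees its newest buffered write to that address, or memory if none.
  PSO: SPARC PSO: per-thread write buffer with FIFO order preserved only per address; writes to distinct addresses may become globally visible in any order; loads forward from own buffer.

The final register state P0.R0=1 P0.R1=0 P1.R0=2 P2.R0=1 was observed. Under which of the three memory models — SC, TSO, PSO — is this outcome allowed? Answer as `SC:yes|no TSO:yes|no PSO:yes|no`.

outcome vector order: (P0.R0,P0.R1,P1.R0,P2.R0)
[SC] allowed = {<0 0 1 1>; <0 0 1 2>; <0 0 2 1>; <0 0 2 2>; <0 2 1 1>; <0 2 1 2>; <0 2 2 1>; <0 2 2 2>; <1 2 2 1>; <1 2 2 2>}
[TSO] allowed = {<0 0 1 1>; <0 0 1 2>; <0 0 2 1>; <0 0 2 2>; <0 2 1 1>; <0 2 1 2>; <0 2 2 1>; <0 2 2 2>; <1 2 2 1>; <1 2 2 2>}
[PSO] allowed = {<0 0 1 1>; <0 0 1 2>; <0 0 2 1>; <0 0 2 2>; <0 2 1 1>; <0 2 1 2>; <0 2 2 1>; <0 2 2 2>; <1 0 2 1>; <1 0 2 2>; <1 2 2 1>; <1 2 2 2>}
target <1 0 2 1> ∈ {PSO}

SC:no TSO:no PSO:yes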